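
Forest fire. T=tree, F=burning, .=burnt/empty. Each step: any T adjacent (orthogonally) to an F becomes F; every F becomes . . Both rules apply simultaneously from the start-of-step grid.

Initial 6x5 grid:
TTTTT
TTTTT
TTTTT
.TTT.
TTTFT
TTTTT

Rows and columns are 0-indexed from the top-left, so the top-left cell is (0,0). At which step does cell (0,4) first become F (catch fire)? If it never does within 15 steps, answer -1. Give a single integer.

Step 1: cell (0,4)='T' (+4 fires, +1 burnt)
Step 2: cell (0,4)='T' (+5 fires, +4 burnt)
Step 3: cell (0,4)='T' (+6 fires, +5 burnt)
Step 4: cell (0,4)='T' (+5 fires, +6 burnt)
Step 5: cell (0,4)='F' (+4 fires, +5 burnt)
  -> target ignites at step 5
Step 6: cell (0,4)='.' (+2 fires, +4 burnt)
Step 7: cell (0,4)='.' (+1 fires, +2 burnt)
Step 8: cell (0,4)='.' (+0 fires, +1 burnt)
  fire out at step 8

5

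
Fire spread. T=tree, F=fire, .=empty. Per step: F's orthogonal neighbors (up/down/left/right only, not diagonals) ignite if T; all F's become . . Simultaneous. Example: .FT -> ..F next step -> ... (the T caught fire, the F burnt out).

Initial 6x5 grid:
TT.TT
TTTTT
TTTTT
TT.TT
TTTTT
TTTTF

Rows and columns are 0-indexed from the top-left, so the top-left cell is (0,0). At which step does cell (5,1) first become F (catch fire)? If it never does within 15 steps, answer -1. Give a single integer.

Step 1: cell (5,1)='T' (+2 fires, +1 burnt)
Step 2: cell (5,1)='T' (+3 fires, +2 burnt)
Step 3: cell (5,1)='F' (+4 fires, +3 burnt)
  -> target ignites at step 3
Step 4: cell (5,1)='.' (+4 fires, +4 burnt)
Step 5: cell (5,1)='.' (+5 fires, +4 burnt)
Step 6: cell (5,1)='.' (+4 fires, +5 burnt)
Step 7: cell (5,1)='.' (+2 fires, +4 burnt)
Step 8: cell (5,1)='.' (+2 fires, +2 burnt)
Step 9: cell (5,1)='.' (+1 fires, +2 burnt)
Step 10: cell (5,1)='.' (+0 fires, +1 burnt)
  fire out at step 10

3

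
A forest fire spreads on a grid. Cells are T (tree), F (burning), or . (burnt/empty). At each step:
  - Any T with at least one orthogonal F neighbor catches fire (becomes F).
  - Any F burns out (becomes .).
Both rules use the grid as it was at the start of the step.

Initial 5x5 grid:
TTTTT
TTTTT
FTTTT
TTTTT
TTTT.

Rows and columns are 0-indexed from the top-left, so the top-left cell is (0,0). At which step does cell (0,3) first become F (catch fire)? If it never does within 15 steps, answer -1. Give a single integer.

Step 1: cell (0,3)='T' (+3 fires, +1 burnt)
Step 2: cell (0,3)='T' (+5 fires, +3 burnt)
Step 3: cell (0,3)='T' (+5 fires, +5 burnt)
Step 4: cell (0,3)='T' (+5 fires, +5 burnt)
Step 5: cell (0,3)='F' (+4 fires, +5 burnt)
  -> target ignites at step 5
Step 6: cell (0,3)='.' (+1 fires, +4 burnt)
Step 7: cell (0,3)='.' (+0 fires, +1 burnt)
  fire out at step 7

5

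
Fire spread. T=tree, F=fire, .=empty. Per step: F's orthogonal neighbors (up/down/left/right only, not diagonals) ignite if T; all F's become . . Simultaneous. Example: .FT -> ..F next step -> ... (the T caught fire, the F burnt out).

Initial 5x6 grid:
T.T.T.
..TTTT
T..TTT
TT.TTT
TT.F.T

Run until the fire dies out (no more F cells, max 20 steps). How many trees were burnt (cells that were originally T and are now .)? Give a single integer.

Answer: 13

Derivation:
Step 1: +1 fires, +1 burnt (F count now 1)
Step 2: +2 fires, +1 burnt (F count now 2)
Step 3: +3 fires, +2 burnt (F count now 3)
Step 4: +4 fires, +3 burnt (F count now 4)
Step 5: +3 fires, +4 burnt (F count now 3)
Step 6: +0 fires, +3 burnt (F count now 0)
Fire out after step 6
Initially T: 19, now '.': 24
Total burnt (originally-T cells now '.'): 13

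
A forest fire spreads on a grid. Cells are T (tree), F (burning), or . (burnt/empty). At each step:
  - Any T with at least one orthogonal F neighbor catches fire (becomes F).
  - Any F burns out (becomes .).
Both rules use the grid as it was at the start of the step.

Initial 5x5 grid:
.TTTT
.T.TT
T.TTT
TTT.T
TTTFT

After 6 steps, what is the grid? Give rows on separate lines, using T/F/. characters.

Step 1: 2 trees catch fire, 1 burn out
  .TTTT
  .T.TT
  T.TTT
  TTT.T
  TTF.F
Step 2: 3 trees catch fire, 2 burn out
  .TTTT
  .T.TT
  T.TTT
  TTF.F
  TF...
Step 3: 4 trees catch fire, 3 burn out
  .TTTT
  .T.TT
  T.FTF
  TF...
  F....
Step 4: 3 trees catch fire, 4 burn out
  .TTTT
  .T.TF
  T..F.
  F....
  .....
Step 5: 3 trees catch fire, 3 burn out
  .TTTF
  .T.F.
  F....
  .....
  .....
Step 6: 1 trees catch fire, 3 burn out
  .TTF.
  .T...
  .....
  .....
  .....

.TTF.
.T...
.....
.....
.....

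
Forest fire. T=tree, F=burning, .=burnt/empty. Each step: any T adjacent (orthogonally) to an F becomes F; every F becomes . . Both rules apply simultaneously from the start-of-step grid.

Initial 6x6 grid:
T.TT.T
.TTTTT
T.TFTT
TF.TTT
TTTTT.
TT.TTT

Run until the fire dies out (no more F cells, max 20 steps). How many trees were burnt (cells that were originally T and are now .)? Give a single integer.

Step 1: +6 fires, +2 burnt (F count now 6)
Step 2: +10 fires, +6 burnt (F count now 10)
Step 3: +7 fires, +10 burnt (F count now 7)
Step 4: +2 fires, +7 burnt (F count now 2)
Step 5: +1 fires, +2 burnt (F count now 1)
Step 6: +0 fires, +1 burnt (F count now 0)
Fire out after step 6
Initially T: 27, now '.': 35
Total burnt (originally-T cells now '.'): 26

Answer: 26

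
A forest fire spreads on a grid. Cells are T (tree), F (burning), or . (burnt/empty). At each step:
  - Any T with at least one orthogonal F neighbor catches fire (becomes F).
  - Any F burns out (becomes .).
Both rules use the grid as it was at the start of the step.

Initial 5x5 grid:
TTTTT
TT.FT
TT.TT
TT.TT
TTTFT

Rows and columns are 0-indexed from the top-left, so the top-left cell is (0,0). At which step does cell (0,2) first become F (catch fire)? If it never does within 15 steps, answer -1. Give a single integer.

Step 1: cell (0,2)='T' (+6 fires, +2 burnt)
Step 2: cell (0,2)='F' (+5 fires, +6 burnt)
  -> target ignites at step 2
Step 3: cell (0,2)='.' (+3 fires, +5 burnt)
Step 4: cell (0,2)='.' (+4 fires, +3 burnt)
Step 5: cell (0,2)='.' (+2 fires, +4 burnt)
Step 6: cell (0,2)='.' (+0 fires, +2 burnt)
  fire out at step 6

2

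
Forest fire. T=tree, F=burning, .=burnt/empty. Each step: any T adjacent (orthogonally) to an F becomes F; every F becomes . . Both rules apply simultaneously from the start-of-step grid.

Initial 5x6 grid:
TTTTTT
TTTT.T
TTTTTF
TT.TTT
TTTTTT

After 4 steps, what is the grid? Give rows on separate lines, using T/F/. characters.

Step 1: 3 trees catch fire, 1 burn out
  TTTTTT
  TTTT.F
  TTTTF.
  TT.TTF
  TTTTTT
Step 2: 4 trees catch fire, 3 burn out
  TTTTTF
  TTTT..
  TTTF..
  TT.TF.
  TTTTTF
Step 3: 5 trees catch fire, 4 burn out
  TTTTF.
  TTTF..
  TTF...
  TT.F..
  TTTTF.
Step 4: 4 trees catch fire, 5 burn out
  TTTF..
  TTF...
  TF....
  TT....
  TTTF..

TTTF..
TTF...
TF....
TT....
TTTF..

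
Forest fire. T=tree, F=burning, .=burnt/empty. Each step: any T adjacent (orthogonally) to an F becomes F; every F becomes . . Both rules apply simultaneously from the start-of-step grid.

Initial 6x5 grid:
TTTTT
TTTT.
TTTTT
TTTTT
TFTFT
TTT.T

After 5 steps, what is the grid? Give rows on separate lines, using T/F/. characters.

Step 1: 6 trees catch fire, 2 burn out
  TTTTT
  TTTT.
  TTTTT
  TFTFT
  F.F.F
  TFT.T
Step 2: 8 trees catch fire, 6 burn out
  TTTTT
  TTTT.
  TFTFT
  F.F.F
  .....
  F.F.F
Step 3: 5 trees catch fire, 8 burn out
  TTTTT
  TFTF.
  F.F.F
  .....
  .....
  .....
Step 4: 4 trees catch fire, 5 burn out
  TFTFT
  F.F..
  .....
  .....
  .....
  .....
Step 5: 3 trees catch fire, 4 burn out
  F.F.F
  .....
  .....
  .....
  .....
  .....

F.F.F
.....
.....
.....
.....
.....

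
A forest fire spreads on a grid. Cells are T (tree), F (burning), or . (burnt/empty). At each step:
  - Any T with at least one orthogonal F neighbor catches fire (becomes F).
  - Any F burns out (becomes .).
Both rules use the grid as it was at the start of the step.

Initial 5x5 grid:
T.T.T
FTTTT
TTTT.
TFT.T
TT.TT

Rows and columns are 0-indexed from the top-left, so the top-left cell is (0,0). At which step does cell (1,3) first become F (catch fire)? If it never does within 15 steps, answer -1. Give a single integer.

Step 1: cell (1,3)='T' (+7 fires, +2 burnt)
Step 2: cell (1,3)='T' (+3 fires, +7 burnt)
Step 3: cell (1,3)='F' (+3 fires, +3 burnt)
  -> target ignites at step 3
Step 4: cell (1,3)='.' (+1 fires, +3 burnt)
Step 5: cell (1,3)='.' (+1 fires, +1 burnt)
Step 6: cell (1,3)='.' (+0 fires, +1 burnt)
  fire out at step 6

3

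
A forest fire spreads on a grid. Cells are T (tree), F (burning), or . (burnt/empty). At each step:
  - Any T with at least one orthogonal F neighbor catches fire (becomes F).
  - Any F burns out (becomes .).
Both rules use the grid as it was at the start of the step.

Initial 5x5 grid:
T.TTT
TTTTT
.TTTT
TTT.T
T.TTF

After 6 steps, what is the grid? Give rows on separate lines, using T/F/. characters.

Step 1: 2 trees catch fire, 1 burn out
  T.TTT
  TTTTT
  .TTTT
  TTT.F
  T.TF.
Step 2: 2 trees catch fire, 2 burn out
  T.TTT
  TTTTT
  .TTTF
  TTT..
  T.F..
Step 3: 3 trees catch fire, 2 burn out
  T.TTT
  TTTTF
  .TTF.
  TTF..
  T....
Step 4: 4 trees catch fire, 3 burn out
  T.TTF
  TTTF.
  .TF..
  TF...
  T....
Step 5: 4 trees catch fire, 4 burn out
  T.TF.
  TTF..
  .F...
  F....
  T....
Step 6: 3 trees catch fire, 4 burn out
  T.F..
  TF...
  .....
  .....
  F....

T.F..
TF...
.....
.....
F....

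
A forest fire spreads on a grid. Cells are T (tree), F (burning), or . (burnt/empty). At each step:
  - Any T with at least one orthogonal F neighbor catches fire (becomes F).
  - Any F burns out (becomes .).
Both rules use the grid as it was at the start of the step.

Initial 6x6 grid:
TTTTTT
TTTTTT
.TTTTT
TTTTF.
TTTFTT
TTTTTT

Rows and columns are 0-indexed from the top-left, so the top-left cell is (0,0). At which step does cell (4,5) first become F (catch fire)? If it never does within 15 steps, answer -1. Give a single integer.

Step 1: cell (4,5)='T' (+5 fires, +2 burnt)
Step 2: cell (4,5)='F' (+8 fires, +5 burnt)
  -> target ignites at step 2
Step 3: cell (4,5)='.' (+8 fires, +8 burnt)
Step 4: cell (4,5)='.' (+6 fires, +8 burnt)
Step 5: cell (4,5)='.' (+2 fires, +6 burnt)
Step 6: cell (4,5)='.' (+2 fires, +2 burnt)
Step 7: cell (4,5)='.' (+1 fires, +2 burnt)
Step 8: cell (4,5)='.' (+0 fires, +1 burnt)
  fire out at step 8

2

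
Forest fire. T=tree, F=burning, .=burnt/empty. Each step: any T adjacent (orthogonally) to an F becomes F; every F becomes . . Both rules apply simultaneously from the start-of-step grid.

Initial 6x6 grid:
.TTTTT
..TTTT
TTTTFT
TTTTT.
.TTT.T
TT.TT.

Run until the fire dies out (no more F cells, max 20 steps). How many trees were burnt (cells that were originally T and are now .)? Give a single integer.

Step 1: +4 fires, +1 burnt (F count now 4)
Step 2: +5 fires, +4 burnt (F count now 5)
Step 3: +6 fires, +5 burnt (F count now 6)
Step 4: +5 fires, +6 burnt (F count now 5)
Step 5: +4 fires, +5 burnt (F count now 4)
Step 6: +1 fires, +4 burnt (F count now 1)
Step 7: +1 fires, +1 burnt (F count now 1)
Step 8: +0 fires, +1 burnt (F count now 0)
Fire out after step 8
Initially T: 27, now '.': 35
Total burnt (originally-T cells now '.'): 26

Answer: 26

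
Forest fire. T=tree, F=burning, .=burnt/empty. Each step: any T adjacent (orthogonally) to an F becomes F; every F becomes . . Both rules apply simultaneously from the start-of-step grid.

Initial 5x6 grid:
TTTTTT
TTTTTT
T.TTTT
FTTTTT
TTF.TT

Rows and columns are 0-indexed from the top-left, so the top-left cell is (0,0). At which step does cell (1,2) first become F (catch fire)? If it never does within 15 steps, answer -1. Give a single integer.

Step 1: cell (1,2)='T' (+5 fires, +2 burnt)
Step 2: cell (1,2)='T' (+3 fires, +5 burnt)
Step 3: cell (1,2)='F' (+5 fires, +3 burnt)
  -> target ignites at step 3
Step 4: cell (1,2)='.' (+6 fires, +5 burnt)
Step 5: cell (1,2)='.' (+4 fires, +6 burnt)
Step 6: cell (1,2)='.' (+2 fires, +4 burnt)
Step 7: cell (1,2)='.' (+1 fires, +2 burnt)
Step 8: cell (1,2)='.' (+0 fires, +1 burnt)
  fire out at step 8

3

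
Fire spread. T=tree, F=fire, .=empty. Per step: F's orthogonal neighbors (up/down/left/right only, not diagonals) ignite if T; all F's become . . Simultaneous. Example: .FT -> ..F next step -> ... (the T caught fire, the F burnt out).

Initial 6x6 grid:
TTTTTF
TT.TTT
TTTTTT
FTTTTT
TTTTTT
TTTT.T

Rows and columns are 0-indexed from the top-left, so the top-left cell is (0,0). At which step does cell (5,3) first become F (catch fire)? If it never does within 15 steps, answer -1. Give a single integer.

Step 1: cell (5,3)='T' (+5 fires, +2 burnt)
Step 2: cell (5,3)='T' (+8 fires, +5 burnt)
Step 3: cell (5,3)='T' (+10 fires, +8 burnt)
Step 4: cell (5,3)='T' (+6 fires, +10 burnt)
Step 5: cell (5,3)='F' (+3 fires, +6 burnt)
  -> target ignites at step 5
Step 6: cell (5,3)='.' (+0 fires, +3 burnt)
  fire out at step 6

5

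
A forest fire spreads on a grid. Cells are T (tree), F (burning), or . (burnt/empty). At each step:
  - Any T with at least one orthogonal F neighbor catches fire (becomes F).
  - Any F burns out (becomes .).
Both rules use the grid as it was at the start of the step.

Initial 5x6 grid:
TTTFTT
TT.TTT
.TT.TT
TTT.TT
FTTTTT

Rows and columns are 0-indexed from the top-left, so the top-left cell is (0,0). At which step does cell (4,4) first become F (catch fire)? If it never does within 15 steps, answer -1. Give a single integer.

Step 1: cell (4,4)='T' (+5 fires, +2 burnt)
Step 2: cell (4,4)='T' (+5 fires, +5 burnt)
Step 3: cell (4,4)='T' (+7 fires, +5 burnt)
Step 4: cell (4,4)='F' (+5 fires, +7 burnt)
  -> target ignites at step 4
Step 5: cell (4,4)='.' (+2 fires, +5 burnt)
Step 6: cell (4,4)='.' (+0 fires, +2 burnt)
  fire out at step 6

4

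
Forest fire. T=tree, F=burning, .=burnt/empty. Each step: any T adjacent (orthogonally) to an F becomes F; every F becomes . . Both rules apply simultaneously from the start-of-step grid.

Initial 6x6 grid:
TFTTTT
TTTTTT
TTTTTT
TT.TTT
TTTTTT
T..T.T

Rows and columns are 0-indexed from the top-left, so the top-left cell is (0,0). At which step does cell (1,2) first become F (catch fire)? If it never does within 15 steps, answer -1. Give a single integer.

Step 1: cell (1,2)='T' (+3 fires, +1 burnt)
Step 2: cell (1,2)='F' (+4 fires, +3 burnt)
  -> target ignites at step 2
Step 3: cell (1,2)='.' (+5 fires, +4 burnt)
Step 4: cell (1,2)='.' (+5 fires, +5 burnt)
Step 5: cell (1,2)='.' (+5 fires, +5 burnt)
Step 6: cell (1,2)='.' (+4 fires, +5 burnt)
Step 7: cell (1,2)='.' (+3 fires, +4 burnt)
Step 8: cell (1,2)='.' (+1 fires, +3 burnt)
Step 9: cell (1,2)='.' (+1 fires, +1 burnt)
Step 10: cell (1,2)='.' (+0 fires, +1 burnt)
  fire out at step 10

2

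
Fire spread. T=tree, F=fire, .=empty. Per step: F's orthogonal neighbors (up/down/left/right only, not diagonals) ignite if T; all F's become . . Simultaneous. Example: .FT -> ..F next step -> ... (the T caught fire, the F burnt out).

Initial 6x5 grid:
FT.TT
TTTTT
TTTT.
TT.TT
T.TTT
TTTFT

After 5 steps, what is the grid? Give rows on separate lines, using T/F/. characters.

Step 1: 5 trees catch fire, 2 burn out
  .F.TT
  FTTTT
  TTTT.
  TT.TT
  T.TFT
  TTF.F
Step 2: 6 trees catch fire, 5 burn out
  ...TT
  .FTTT
  FTTT.
  TT.FT
  T.F.F
  TF...
Step 3: 6 trees catch fire, 6 burn out
  ...TT
  ..FTT
  .FTF.
  FT..F
  T....
  F....
Step 4: 4 trees catch fire, 6 burn out
  ...TT
  ...FT
  ..F..
  .F...
  F....
  .....
Step 5: 2 trees catch fire, 4 burn out
  ...FT
  ....F
  .....
  .....
  .....
  .....

...FT
....F
.....
.....
.....
.....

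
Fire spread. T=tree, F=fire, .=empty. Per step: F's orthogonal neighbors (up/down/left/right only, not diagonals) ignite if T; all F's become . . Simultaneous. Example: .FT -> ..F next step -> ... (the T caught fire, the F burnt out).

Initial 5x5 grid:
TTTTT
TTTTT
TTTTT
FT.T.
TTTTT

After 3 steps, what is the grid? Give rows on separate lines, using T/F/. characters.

Step 1: 3 trees catch fire, 1 burn out
  TTTTT
  TTTTT
  FTTTT
  .F.T.
  FTTTT
Step 2: 3 trees catch fire, 3 burn out
  TTTTT
  FTTTT
  .FTTT
  ...T.
  .FTTT
Step 3: 4 trees catch fire, 3 burn out
  FTTTT
  .FTTT
  ..FTT
  ...T.
  ..FTT

FTTTT
.FTTT
..FTT
...T.
..FTT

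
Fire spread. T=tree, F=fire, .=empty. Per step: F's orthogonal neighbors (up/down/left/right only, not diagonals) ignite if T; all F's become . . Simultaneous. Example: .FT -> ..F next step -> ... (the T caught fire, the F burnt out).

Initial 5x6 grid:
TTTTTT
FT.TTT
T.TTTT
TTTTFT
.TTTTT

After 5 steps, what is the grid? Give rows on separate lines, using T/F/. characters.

Step 1: 7 trees catch fire, 2 burn out
  FTTTTT
  .F.TTT
  F.TTFT
  TTTF.F
  .TTTFT
Step 2: 8 trees catch fire, 7 burn out
  .FTTTT
  ...TFT
  ..TF.F
  FTF...
  .TTF.F
Step 3: 7 trees catch fire, 8 burn out
  ..FTFT
  ...F.F
  ..F...
  .F....
  .TF...
Step 4: 3 trees catch fire, 7 burn out
  ...F.F
  ......
  ......
  ......
  .F....
Step 5: 0 trees catch fire, 3 burn out
  ......
  ......
  ......
  ......
  ......

......
......
......
......
......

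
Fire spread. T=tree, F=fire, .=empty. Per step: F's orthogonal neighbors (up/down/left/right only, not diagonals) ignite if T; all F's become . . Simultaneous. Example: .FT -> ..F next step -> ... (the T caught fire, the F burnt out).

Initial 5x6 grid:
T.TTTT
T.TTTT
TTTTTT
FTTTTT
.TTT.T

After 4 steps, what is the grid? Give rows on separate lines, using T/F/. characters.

Step 1: 2 trees catch fire, 1 burn out
  T.TTTT
  T.TTTT
  FTTTTT
  .FTTTT
  .TTT.T
Step 2: 4 trees catch fire, 2 burn out
  T.TTTT
  F.TTTT
  .FTTTT
  ..FTTT
  .FTT.T
Step 3: 4 trees catch fire, 4 burn out
  F.TTTT
  ..TTTT
  ..FTTT
  ...FTT
  ..FT.T
Step 4: 4 trees catch fire, 4 burn out
  ..TTTT
  ..FTTT
  ...FTT
  ....FT
  ...F.T

..TTTT
..FTTT
...FTT
....FT
...F.T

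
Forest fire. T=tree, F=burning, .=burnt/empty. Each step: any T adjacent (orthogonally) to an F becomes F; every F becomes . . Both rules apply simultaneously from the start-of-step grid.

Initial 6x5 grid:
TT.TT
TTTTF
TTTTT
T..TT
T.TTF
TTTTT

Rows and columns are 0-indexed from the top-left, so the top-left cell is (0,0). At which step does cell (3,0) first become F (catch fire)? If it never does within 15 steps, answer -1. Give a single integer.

Step 1: cell (3,0)='T' (+6 fires, +2 burnt)
Step 2: cell (3,0)='T' (+6 fires, +6 burnt)
Step 3: cell (3,0)='T' (+3 fires, +6 burnt)
Step 4: cell (3,0)='T' (+4 fires, +3 burnt)
Step 5: cell (3,0)='T' (+3 fires, +4 burnt)
Step 6: cell (3,0)='F' (+2 fires, +3 burnt)
  -> target ignites at step 6
Step 7: cell (3,0)='.' (+0 fires, +2 burnt)
  fire out at step 7

6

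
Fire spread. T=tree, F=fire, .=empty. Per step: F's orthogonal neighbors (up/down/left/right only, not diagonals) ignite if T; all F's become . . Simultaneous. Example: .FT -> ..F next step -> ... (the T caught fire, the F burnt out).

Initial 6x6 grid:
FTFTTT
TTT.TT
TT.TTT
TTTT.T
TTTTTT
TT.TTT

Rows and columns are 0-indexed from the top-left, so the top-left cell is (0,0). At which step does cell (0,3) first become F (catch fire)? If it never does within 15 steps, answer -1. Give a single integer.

Step 1: cell (0,3)='F' (+4 fires, +2 burnt)
  -> target ignites at step 1
Step 2: cell (0,3)='.' (+3 fires, +4 burnt)
Step 3: cell (0,3)='.' (+4 fires, +3 burnt)
Step 4: cell (0,3)='.' (+4 fires, +4 burnt)
Step 5: cell (0,3)='.' (+5 fires, +4 burnt)
Step 6: cell (0,3)='.' (+4 fires, +5 burnt)
Step 7: cell (0,3)='.' (+2 fires, +4 burnt)
Step 8: cell (0,3)='.' (+3 fires, +2 burnt)
Step 9: cell (0,3)='.' (+1 fires, +3 burnt)
Step 10: cell (0,3)='.' (+0 fires, +1 burnt)
  fire out at step 10

1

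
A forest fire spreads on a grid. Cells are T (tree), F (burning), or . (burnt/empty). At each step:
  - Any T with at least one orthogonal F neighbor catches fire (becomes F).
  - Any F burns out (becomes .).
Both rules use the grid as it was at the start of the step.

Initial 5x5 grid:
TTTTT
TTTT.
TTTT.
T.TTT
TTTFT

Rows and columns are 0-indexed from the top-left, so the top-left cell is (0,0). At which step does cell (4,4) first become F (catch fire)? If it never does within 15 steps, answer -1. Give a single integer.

Step 1: cell (4,4)='F' (+3 fires, +1 burnt)
  -> target ignites at step 1
Step 2: cell (4,4)='.' (+4 fires, +3 burnt)
Step 3: cell (4,4)='.' (+3 fires, +4 burnt)
Step 4: cell (4,4)='.' (+4 fires, +3 burnt)
Step 5: cell (4,4)='.' (+4 fires, +4 burnt)
Step 6: cell (4,4)='.' (+2 fires, +4 burnt)
Step 7: cell (4,4)='.' (+1 fires, +2 burnt)
Step 8: cell (4,4)='.' (+0 fires, +1 burnt)
  fire out at step 8

1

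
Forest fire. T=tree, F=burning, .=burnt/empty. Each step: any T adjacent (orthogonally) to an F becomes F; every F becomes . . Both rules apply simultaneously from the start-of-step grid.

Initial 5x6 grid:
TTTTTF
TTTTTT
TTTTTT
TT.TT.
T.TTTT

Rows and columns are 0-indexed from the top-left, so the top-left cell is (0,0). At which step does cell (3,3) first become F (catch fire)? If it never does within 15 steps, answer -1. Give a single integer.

Step 1: cell (3,3)='T' (+2 fires, +1 burnt)
Step 2: cell (3,3)='T' (+3 fires, +2 burnt)
Step 3: cell (3,3)='T' (+3 fires, +3 burnt)
Step 4: cell (3,3)='T' (+4 fires, +3 burnt)
Step 5: cell (3,3)='F' (+5 fires, +4 burnt)
  -> target ignites at step 5
Step 6: cell (3,3)='.' (+4 fires, +5 burnt)
Step 7: cell (3,3)='.' (+3 fires, +4 burnt)
Step 8: cell (3,3)='.' (+1 fires, +3 burnt)
Step 9: cell (3,3)='.' (+1 fires, +1 burnt)
Step 10: cell (3,3)='.' (+0 fires, +1 burnt)
  fire out at step 10

5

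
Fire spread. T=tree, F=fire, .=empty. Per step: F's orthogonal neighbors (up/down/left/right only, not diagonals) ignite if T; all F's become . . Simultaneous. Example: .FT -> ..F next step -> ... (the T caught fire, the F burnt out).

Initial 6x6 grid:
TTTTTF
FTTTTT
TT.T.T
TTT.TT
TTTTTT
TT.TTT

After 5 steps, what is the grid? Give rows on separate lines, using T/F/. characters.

Step 1: 5 trees catch fire, 2 burn out
  FTTTF.
  .FTTTF
  FT.T.T
  TTT.TT
  TTTTTT
  TT.TTT
Step 2: 7 trees catch fire, 5 burn out
  .FTF..
  ..FTF.
  .F.T.F
  FTT.TT
  TTTTTT
  TT.TTT
Step 3: 5 trees catch fire, 7 burn out
  ..F...
  ...F..
  ...T..
  .FT.TF
  FTTTTT
  TT.TTT
Step 4: 6 trees catch fire, 5 burn out
  ......
  ......
  ...F..
  ..F.F.
  .FTTTF
  FT.TTT
Step 5: 4 trees catch fire, 6 burn out
  ......
  ......
  ......
  ......
  ..FTF.
  .F.TTF

......
......
......
......
..FTF.
.F.TTF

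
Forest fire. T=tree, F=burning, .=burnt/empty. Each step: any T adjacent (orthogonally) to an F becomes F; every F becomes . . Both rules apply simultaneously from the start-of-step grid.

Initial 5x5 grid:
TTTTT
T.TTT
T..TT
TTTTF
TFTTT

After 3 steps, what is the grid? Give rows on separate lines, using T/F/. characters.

Step 1: 6 trees catch fire, 2 burn out
  TTTTT
  T.TTT
  T..TF
  TFTF.
  F.FTF
Step 2: 5 trees catch fire, 6 burn out
  TTTTT
  T.TTF
  T..F.
  F.F..
  ...F.
Step 3: 3 trees catch fire, 5 burn out
  TTTTF
  T.TF.
  F....
  .....
  .....

TTTTF
T.TF.
F....
.....
.....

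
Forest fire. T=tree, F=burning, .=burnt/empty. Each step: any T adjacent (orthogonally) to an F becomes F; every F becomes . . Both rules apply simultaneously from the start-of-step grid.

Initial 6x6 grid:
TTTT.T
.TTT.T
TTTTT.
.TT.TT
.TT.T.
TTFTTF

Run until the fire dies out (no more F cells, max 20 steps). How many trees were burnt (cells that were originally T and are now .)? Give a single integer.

Step 1: +4 fires, +2 burnt (F count now 4)
Step 2: +4 fires, +4 burnt (F count now 4)
Step 3: +3 fires, +4 burnt (F count now 3)
Step 4: +5 fires, +3 burnt (F count now 5)
Step 5: +4 fires, +5 burnt (F count now 4)
Step 6: +2 fires, +4 burnt (F count now 2)
Step 7: +1 fires, +2 burnt (F count now 1)
Step 8: +0 fires, +1 burnt (F count now 0)
Fire out after step 8
Initially T: 25, now '.': 34
Total burnt (originally-T cells now '.'): 23

Answer: 23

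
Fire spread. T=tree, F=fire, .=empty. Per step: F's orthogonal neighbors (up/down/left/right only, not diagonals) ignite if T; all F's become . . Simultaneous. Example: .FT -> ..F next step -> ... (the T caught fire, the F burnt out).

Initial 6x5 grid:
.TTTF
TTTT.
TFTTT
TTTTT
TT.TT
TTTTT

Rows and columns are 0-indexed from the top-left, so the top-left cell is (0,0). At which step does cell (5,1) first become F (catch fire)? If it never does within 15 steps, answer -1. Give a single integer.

Step 1: cell (5,1)='T' (+5 fires, +2 burnt)
Step 2: cell (5,1)='T' (+9 fires, +5 burnt)
Step 3: cell (5,1)='F' (+4 fires, +9 burnt)
  -> target ignites at step 3
Step 4: cell (5,1)='.' (+4 fires, +4 burnt)
Step 5: cell (5,1)='.' (+2 fires, +4 burnt)
Step 6: cell (5,1)='.' (+1 fires, +2 burnt)
Step 7: cell (5,1)='.' (+0 fires, +1 burnt)
  fire out at step 7

3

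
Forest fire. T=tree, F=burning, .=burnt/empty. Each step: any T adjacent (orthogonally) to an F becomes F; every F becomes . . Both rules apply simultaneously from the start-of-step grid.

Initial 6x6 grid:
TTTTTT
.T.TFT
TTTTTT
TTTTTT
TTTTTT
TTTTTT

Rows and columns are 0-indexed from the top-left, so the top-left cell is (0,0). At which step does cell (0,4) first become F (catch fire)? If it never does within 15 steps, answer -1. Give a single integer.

Step 1: cell (0,4)='F' (+4 fires, +1 burnt)
  -> target ignites at step 1
Step 2: cell (0,4)='.' (+5 fires, +4 burnt)
Step 3: cell (0,4)='.' (+5 fires, +5 burnt)
Step 4: cell (0,4)='.' (+6 fires, +5 burnt)
Step 5: cell (0,4)='.' (+7 fires, +6 burnt)
Step 6: cell (0,4)='.' (+3 fires, +7 burnt)
Step 7: cell (0,4)='.' (+2 fires, +3 burnt)
Step 8: cell (0,4)='.' (+1 fires, +2 burnt)
Step 9: cell (0,4)='.' (+0 fires, +1 burnt)
  fire out at step 9

1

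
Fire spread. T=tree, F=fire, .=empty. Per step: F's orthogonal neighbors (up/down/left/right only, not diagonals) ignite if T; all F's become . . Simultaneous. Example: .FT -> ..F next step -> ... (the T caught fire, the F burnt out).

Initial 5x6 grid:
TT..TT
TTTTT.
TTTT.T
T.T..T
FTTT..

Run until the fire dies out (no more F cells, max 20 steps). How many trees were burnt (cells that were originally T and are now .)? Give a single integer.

Answer: 18

Derivation:
Step 1: +2 fires, +1 burnt (F count now 2)
Step 2: +2 fires, +2 burnt (F count now 2)
Step 3: +4 fires, +2 burnt (F count now 4)
Step 4: +3 fires, +4 burnt (F count now 3)
Step 5: +3 fires, +3 burnt (F count now 3)
Step 6: +1 fires, +3 burnt (F count now 1)
Step 7: +1 fires, +1 burnt (F count now 1)
Step 8: +1 fires, +1 burnt (F count now 1)
Step 9: +1 fires, +1 burnt (F count now 1)
Step 10: +0 fires, +1 burnt (F count now 0)
Fire out after step 10
Initially T: 20, now '.': 28
Total burnt (originally-T cells now '.'): 18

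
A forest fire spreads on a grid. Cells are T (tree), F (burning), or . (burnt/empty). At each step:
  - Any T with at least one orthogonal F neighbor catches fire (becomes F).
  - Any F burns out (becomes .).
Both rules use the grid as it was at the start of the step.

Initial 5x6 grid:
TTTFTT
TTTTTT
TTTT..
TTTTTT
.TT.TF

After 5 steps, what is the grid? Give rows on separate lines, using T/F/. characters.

Step 1: 5 trees catch fire, 2 burn out
  TTF.FT
  TTTFTT
  TTTT..
  TTTTTF
  .TT.F.
Step 2: 6 trees catch fire, 5 burn out
  TF...F
  TTF.FT
  TTTF..
  TTTTF.
  .TT...
Step 3: 5 trees catch fire, 6 burn out
  F.....
  TF...F
  TTF...
  TTTF..
  .TT...
Step 4: 3 trees catch fire, 5 burn out
  ......
  F.....
  TF....
  TTF...
  .TT...
Step 5: 3 trees catch fire, 3 burn out
  ......
  ......
  F.....
  TF....
  .TF...

......
......
F.....
TF....
.TF...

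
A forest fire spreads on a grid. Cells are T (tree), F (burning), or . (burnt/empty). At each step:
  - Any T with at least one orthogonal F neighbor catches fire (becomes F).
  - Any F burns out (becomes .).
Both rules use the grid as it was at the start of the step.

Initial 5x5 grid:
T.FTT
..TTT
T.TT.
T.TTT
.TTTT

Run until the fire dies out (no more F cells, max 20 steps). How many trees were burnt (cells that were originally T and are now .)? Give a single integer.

Step 1: +2 fires, +1 burnt (F count now 2)
Step 2: +3 fires, +2 burnt (F count now 3)
Step 3: +3 fires, +3 burnt (F count now 3)
Step 4: +2 fires, +3 burnt (F count now 2)
Step 5: +3 fires, +2 burnt (F count now 3)
Step 6: +1 fires, +3 burnt (F count now 1)
Step 7: +0 fires, +1 burnt (F count now 0)
Fire out after step 7
Initially T: 17, now '.': 22
Total burnt (originally-T cells now '.'): 14

Answer: 14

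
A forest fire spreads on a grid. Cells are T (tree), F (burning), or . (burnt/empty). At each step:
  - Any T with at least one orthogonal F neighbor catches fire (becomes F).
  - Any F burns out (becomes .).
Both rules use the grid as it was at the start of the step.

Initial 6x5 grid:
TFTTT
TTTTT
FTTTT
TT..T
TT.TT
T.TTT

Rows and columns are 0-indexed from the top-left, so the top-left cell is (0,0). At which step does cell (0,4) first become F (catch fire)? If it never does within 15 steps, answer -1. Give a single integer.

Step 1: cell (0,4)='T' (+6 fires, +2 burnt)
Step 2: cell (0,4)='T' (+5 fires, +6 burnt)
Step 3: cell (0,4)='F' (+5 fires, +5 burnt)
  -> target ignites at step 3
Step 4: cell (0,4)='.' (+2 fires, +5 burnt)
Step 5: cell (0,4)='.' (+1 fires, +2 burnt)
Step 6: cell (0,4)='.' (+1 fires, +1 burnt)
Step 7: cell (0,4)='.' (+2 fires, +1 burnt)
Step 8: cell (0,4)='.' (+1 fires, +2 burnt)
Step 9: cell (0,4)='.' (+1 fires, +1 burnt)
Step 10: cell (0,4)='.' (+0 fires, +1 burnt)
  fire out at step 10

3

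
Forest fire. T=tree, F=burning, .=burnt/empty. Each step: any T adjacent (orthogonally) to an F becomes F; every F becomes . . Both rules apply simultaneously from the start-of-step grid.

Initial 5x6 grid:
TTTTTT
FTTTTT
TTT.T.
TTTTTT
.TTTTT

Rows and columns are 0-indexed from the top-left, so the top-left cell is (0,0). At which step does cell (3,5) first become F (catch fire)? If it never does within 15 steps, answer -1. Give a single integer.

Step 1: cell (3,5)='T' (+3 fires, +1 burnt)
Step 2: cell (3,5)='T' (+4 fires, +3 burnt)
Step 3: cell (3,5)='T' (+4 fires, +4 burnt)
Step 4: cell (3,5)='T' (+4 fires, +4 burnt)
Step 5: cell (3,5)='T' (+5 fires, +4 burnt)
Step 6: cell (3,5)='T' (+3 fires, +5 burnt)
Step 7: cell (3,5)='F' (+2 fires, +3 burnt)
  -> target ignites at step 7
Step 8: cell (3,5)='.' (+1 fires, +2 burnt)
Step 9: cell (3,5)='.' (+0 fires, +1 burnt)
  fire out at step 9

7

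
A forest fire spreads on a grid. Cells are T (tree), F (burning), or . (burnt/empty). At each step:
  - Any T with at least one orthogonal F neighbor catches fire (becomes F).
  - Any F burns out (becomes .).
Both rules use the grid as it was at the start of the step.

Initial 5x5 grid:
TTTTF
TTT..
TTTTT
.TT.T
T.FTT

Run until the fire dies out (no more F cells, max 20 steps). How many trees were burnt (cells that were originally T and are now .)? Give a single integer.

Step 1: +3 fires, +2 burnt (F count now 3)
Step 2: +4 fires, +3 burnt (F count now 4)
Step 3: +5 fires, +4 burnt (F count now 5)
Step 4: +4 fires, +5 burnt (F count now 4)
Step 5: +1 fires, +4 burnt (F count now 1)
Step 6: +0 fires, +1 burnt (F count now 0)
Fire out after step 6
Initially T: 18, now '.': 24
Total burnt (originally-T cells now '.'): 17

Answer: 17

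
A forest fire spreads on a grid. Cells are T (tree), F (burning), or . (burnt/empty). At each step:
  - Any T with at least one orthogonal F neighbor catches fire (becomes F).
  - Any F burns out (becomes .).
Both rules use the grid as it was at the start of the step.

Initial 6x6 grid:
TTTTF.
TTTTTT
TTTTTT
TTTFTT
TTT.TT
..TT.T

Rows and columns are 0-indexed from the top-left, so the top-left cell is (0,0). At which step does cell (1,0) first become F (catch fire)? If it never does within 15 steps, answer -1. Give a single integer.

Step 1: cell (1,0)='T' (+5 fires, +2 burnt)
Step 2: cell (1,0)='T' (+9 fires, +5 burnt)
Step 3: cell (1,0)='T' (+8 fires, +9 burnt)
Step 4: cell (1,0)='T' (+6 fires, +8 burnt)
Step 5: cell (1,0)='F' (+1 fires, +6 burnt)
  -> target ignites at step 5
Step 6: cell (1,0)='.' (+0 fires, +1 burnt)
  fire out at step 6

5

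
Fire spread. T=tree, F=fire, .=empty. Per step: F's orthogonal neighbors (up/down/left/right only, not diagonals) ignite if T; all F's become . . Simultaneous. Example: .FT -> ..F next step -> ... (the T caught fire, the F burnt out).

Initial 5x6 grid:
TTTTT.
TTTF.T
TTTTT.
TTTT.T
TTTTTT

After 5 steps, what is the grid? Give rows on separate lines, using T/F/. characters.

Step 1: 3 trees catch fire, 1 burn out
  TTTFT.
  TTF..T
  TTTFT.
  TTTT.T
  TTTTTT
Step 2: 6 trees catch fire, 3 burn out
  TTF.F.
  TF...T
  TTF.F.
  TTTF.T
  TTTTTT
Step 3: 5 trees catch fire, 6 burn out
  TF....
  F....T
  TF....
  TTF..T
  TTTFTT
Step 4: 5 trees catch fire, 5 burn out
  F.....
  .....T
  F.....
  TF...T
  TTF.FT
Step 5: 3 trees catch fire, 5 burn out
  ......
  .....T
  ......
  F....T
  TF...F

......
.....T
......
F....T
TF...F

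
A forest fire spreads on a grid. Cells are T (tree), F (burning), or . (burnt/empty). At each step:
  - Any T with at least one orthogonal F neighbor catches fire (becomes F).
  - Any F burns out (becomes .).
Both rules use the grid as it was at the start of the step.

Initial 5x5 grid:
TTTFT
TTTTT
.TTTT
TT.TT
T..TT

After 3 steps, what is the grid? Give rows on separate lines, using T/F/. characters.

Step 1: 3 trees catch fire, 1 burn out
  TTF.F
  TTTFT
  .TTTT
  TT.TT
  T..TT
Step 2: 4 trees catch fire, 3 burn out
  TF...
  TTF.F
  .TTFT
  TT.TT
  T..TT
Step 3: 5 trees catch fire, 4 burn out
  F....
  TF...
  .TF.F
  TT.FT
  T..TT

F....
TF...
.TF.F
TT.FT
T..TT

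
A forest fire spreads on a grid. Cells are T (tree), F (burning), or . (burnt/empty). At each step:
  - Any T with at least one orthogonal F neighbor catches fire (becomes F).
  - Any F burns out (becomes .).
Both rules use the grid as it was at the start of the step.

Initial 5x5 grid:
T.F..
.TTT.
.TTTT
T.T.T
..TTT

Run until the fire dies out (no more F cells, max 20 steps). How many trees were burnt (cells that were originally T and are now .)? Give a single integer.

Step 1: +1 fires, +1 burnt (F count now 1)
Step 2: +3 fires, +1 burnt (F count now 3)
Step 3: +3 fires, +3 burnt (F count now 3)
Step 4: +2 fires, +3 burnt (F count now 2)
Step 5: +2 fires, +2 burnt (F count now 2)
Step 6: +1 fires, +2 burnt (F count now 1)
Step 7: +0 fires, +1 burnt (F count now 0)
Fire out after step 7
Initially T: 14, now '.': 23
Total burnt (originally-T cells now '.'): 12

Answer: 12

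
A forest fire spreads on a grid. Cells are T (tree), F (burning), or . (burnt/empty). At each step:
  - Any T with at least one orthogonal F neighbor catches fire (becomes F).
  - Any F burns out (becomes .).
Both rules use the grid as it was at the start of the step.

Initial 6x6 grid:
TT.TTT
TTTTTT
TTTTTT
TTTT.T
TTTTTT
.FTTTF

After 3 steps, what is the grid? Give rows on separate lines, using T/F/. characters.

Step 1: 4 trees catch fire, 2 burn out
  TT.TTT
  TTTTTT
  TTTTTT
  TTTT.T
  TFTTTF
  ..FTF.
Step 2: 6 trees catch fire, 4 burn out
  TT.TTT
  TTTTTT
  TTTTTT
  TFTT.F
  F.FTF.
  ...F..
Step 3: 5 trees catch fire, 6 burn out
  TT.TTT
  TTTTTT
  TFTTTF
  F.FT..
  ...F..
  ......

TT.TTT
TTTTTT
TFTTTF
F.FT..
...F..
......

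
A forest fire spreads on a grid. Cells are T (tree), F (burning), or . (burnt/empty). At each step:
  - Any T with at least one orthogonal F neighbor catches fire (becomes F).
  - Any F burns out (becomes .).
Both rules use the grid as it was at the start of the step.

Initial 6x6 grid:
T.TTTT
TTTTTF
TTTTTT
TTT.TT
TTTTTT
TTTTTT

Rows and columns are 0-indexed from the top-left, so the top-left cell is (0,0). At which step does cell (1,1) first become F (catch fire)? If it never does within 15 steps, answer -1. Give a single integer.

Step 1: cell (1,1)='T' (+3 fires, +1 burnt)
Step 2: cell (1,1)='T' (+4 fires, +3 burnt)
Step 3: cell (1,1)='T' (+5 fires, +4 burnt)
Step 4: cell (1,1)='F' (+5 fires, +5 burnt)
  -> target ignites at step 4
Step 5: cell (1,1)='.' (+5 fires, +5 burnt)
Step 6: cell (1,1)='.' (+5 fires, +5 burnt)
Step 7: cell (1,1)='.' (+3 fires, +5 burnt)
Step 8: cell (1,1)='.' (+2 fires, +3 burnt)
Step 9: cell (1,1)='.' (+1 fires, +2 burnt)
Step 10: cell (1,1)='.' (+0 fires, +1 burnt)
  fire out at step 10

4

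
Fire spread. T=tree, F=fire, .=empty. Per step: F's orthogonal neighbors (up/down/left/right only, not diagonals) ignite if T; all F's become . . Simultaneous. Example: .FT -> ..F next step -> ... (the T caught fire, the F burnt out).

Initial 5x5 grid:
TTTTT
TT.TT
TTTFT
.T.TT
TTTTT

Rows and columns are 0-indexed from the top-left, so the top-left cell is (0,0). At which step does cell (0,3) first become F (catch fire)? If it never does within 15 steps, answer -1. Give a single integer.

Step 1: cell (0,3)='T' (+4 fires, +1 burnt)
Step 2: cell (0,3)='F' (+5 fires, +4 burnt)
  -> target ignites at step 2
Step 3: cell (0,3)='.' (+7 fires, +5 burnt)
Step 4: cell (0,3)='.' (+3 fires, +7 burnt)
Step 5: cell (0,3)='.' (+2 fires, +3 burnt)
Step 6: cell (0,3)='.' (+0 fires, +2 burnt)
  fire out at step 6

2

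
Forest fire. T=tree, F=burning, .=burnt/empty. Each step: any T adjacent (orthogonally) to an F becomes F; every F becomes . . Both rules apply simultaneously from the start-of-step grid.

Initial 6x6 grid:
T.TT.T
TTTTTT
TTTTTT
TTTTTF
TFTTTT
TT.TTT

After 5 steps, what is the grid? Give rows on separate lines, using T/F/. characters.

Step 1: 7 trees catch fire, 2 burn out
  T.TT.T
  TTTTTT
  TTTTTF
  TFTTF.
  F.FTTF
  TF.TTT
Step 2: 10 trees catch fire, 7 burn out
  T.TT.T
  TTTTTF
  TFTTF.
  F.FF..
  ...FF.
  F..TTF
Step 3: 8 trees catch fire, 10 burn out
  T.TT.F
  TFTTF.
  F.FF..
  ......
  ......
  ...FF.
Step 4: 3 trees catch fire, 8 burn out
  T.TT..
  F.FF..
  ......
  ......
  ......
  ......
Step 5: 3 trees catch fire, 3 burn out
  F.FF..
  ......
  ......
  ......
  ......
  ......

F.FF..
......
......
......
......
......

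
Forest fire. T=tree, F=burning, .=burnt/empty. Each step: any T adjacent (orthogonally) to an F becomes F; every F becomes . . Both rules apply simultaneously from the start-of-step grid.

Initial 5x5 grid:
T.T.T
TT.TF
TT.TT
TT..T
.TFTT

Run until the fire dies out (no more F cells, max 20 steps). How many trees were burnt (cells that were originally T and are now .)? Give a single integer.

Answer: 15

Derivation:
Step 1: +5 fires, +2 burnt (F count now 5)
Step 2: +4 fires, +5 burnt (F count now 4)
Step 3: +2 fires, +4 burnt (F count now 2)
Step 4: +2 fires, +2 burnt (F count now 2)
Step 5: +1 fires, +2 burnt (F count now 1)
Step 6: +1 fires, +1 burnt (F count now 1)
Step 7: +0 fires, +1 burnt (F count now 0)
Fire out after step 7
Initially T: 16, now '.': 24
Total burnt (originally-T cells now '.'): 15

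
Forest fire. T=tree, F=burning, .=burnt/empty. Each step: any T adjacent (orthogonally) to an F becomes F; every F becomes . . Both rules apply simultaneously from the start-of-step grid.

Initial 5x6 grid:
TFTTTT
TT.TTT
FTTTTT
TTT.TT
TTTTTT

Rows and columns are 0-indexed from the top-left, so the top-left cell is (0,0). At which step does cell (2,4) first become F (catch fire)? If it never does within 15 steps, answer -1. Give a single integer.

Step 1: cell (2,4)='T' (+6 fires, +2 burnt)
Step 2: cell (2,4)='T' (+4 fires, +6 burnt)
Step 3: cell (2,4)='T' (+5 fires, +4 burnt)
Step 4: cell (2,4)='F' (+4 fires, +5 burnt)
  -> target ignites at step 4
Step 5: cell (2,4)='.' (+4 fires, +4 burnt)
Step 6: cell (2,4)='.' (+2 fires, +4 burnt)
Step 7: cell (2,4)='.' (+1 fires, +2 burnt)
Step 8: cell (2,4)='.' (+0 fires, +1 burnt)
  fire out at step 8

4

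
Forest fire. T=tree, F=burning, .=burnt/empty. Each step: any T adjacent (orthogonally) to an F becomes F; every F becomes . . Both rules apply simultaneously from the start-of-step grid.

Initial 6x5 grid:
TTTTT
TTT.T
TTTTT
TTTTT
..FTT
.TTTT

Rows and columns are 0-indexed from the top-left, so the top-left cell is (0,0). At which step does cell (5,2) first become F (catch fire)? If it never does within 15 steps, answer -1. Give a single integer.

Step 1: cell (5,2)='F' (+3 fires, +1 burnt)
  -> target ignites at step 1
Step 2: cell (5,2)='.' (+6 fires, +3 burnt)
Step 3: cell (5,2)='.' (+6 fires, +6 burnt)
Step 4: cell (5,2)='.' (+4 fires, +6 burnt)
Step 5: cell (5,2)='.' (+4 fires, +4 burnt)
Step 6: cell (5,2)='.' (+2 fires, +4 burnt)
Step 7: cell (5,2)='.' (+0 fires, +2 burnt)
  fire out at step 7

1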